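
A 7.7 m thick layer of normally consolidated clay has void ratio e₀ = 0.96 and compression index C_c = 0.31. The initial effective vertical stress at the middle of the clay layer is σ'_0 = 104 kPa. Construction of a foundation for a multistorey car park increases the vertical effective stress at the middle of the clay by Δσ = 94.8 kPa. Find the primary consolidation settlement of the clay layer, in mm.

Final effective stress: σ'_f = σ'_0 + Δσ = 104 + 94.8 = 198.8 kPa.
Normally consolidated clay, so the full stress increment lies on the virgin compression line:
S_c = C_c·H/(1+e₀)·log₁₀(σ'_f/σ'_0) = 0.31×7.7/(1+0.96)×log₁₀(198.8/104)
    = 1.2179 × 0.28138 = 0.3427 m

S_c ≈ 343 mm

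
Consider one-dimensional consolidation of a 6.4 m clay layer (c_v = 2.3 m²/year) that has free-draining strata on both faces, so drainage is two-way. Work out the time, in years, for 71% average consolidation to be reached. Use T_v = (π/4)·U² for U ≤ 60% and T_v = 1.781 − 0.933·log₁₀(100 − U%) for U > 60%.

Drainage path length: H_d = H/2 = 3.2 m (double drainage).
U > 60%: T_v = 1.781 − 0.933·log₁₀(100 − 71) = 0.41658.
t = T_v·H_d²/c_v = 0.41658×3.2²/2.3 = 1.855 years.

t ≈ 1.85 years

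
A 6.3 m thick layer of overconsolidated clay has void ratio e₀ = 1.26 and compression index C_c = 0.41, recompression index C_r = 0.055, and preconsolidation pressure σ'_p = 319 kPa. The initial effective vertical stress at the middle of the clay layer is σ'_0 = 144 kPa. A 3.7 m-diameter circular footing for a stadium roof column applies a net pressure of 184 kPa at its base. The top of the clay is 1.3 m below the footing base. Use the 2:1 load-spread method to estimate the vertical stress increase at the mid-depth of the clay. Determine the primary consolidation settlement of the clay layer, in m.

S_c ≈ 0.0156 m

Mid-depth of clay below the footing base: z = 1.3 + 6.3/2 = 4.45 m.
Stress increase at mid-clay by the 2:1 spreading method:
Δσ ≈ qD²/(D+z)² = 184×3.7²/(3.7+4.45)² = 37.923 kPa
Final effective stress: σ'_f = 144 + 37.923 = 181.92 kPa.
σ'_f = 181.92 ≤ σ'_p = 319 kPa, so the clay remains overconsolidated and only the recompression index applies:
S_c = C_r·H/(1+e₀)·log₁₀(σ'_f/σ'_0) = 0.055×6.3/2.26×log₁₀(181.92/144)
    = 0.15332 × 0.10152 = 0.01556 m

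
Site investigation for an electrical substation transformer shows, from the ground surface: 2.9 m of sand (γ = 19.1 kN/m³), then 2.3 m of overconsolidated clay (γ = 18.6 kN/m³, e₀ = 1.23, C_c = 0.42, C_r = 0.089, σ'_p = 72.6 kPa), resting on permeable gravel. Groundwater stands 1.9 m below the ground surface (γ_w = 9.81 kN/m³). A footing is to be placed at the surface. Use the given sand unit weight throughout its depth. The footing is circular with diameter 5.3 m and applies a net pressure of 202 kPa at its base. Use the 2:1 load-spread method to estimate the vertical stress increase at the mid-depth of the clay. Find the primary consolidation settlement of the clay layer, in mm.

S_c ≈ 106 mm

Mid-depth of clay below the ground surface: z = 2.9 + 2.3/2 = 4.05 m.
Total vertical stress at mid-clay: σ_v = 19.1×2.9 + 18.6×1.15 = 76.78 kPa.
Pore pressure: u = 9.81×(4.05 − 1.9) = 21.091 kPa.
Initial effective stress: σ'_0 = σ_v − u = 76.78 − 21.091 = 55.689 kPa.
Stress increase at mid-clay by the 2:1 spreading method:
Δσ ≈ qD²/(D+z)² = 202×5.3²/(5.3+4.05)² = 64.905 kPa
Final effective stress: σ'_f = 55.689 + 64.905 = 120.59 kPa.
σ'_f = 120.59 > σ'_p = 72.6 kPa, so the stress path crosses the preconsolidation pressure — recompression up to σ'_p, then virgin compression beyond:
S_c = H/(1+e₀)·[C_r·log₁₀(σ'_p/σ'_0) + C_c·log₁₀(σ'_f/σ'_p)]
    = 2.3/2.23 × [0.089×log₁₀(72.6/55.689) + 0.42×log₁₀(120.59/72.6)]
    = 1.0314 × [0.01025 + 0.092557] = 0.106 m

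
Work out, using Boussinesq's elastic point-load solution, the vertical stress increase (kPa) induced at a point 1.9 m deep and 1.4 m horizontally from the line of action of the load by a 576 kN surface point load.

Boussinesq vertical stress below a point load on an elastic half-space:
Δσ_z = 3P/(2πz²) · [1 + (r/z)²]^(−5/2)
r/z = 1.4/1.9 = 0.73684; [1+(r/z)²]^(−5/2) = 0.33817.
Δσ_z = 3×576/(2π×1.9²) × 0.33817 = 76.183 × 0.33817 = 25.76 kPa

Δσ_z ≈ 25.8 kPa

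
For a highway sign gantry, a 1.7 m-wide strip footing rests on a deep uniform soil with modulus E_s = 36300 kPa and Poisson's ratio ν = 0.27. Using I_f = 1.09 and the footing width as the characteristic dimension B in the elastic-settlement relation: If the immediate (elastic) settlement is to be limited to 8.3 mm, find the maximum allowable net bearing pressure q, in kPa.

S_e = q·B·(1−ν²)/E_s · I_f  ⇒  q = S_e·E_s / (B·(1−ν²)·I_f).
q = 0.0083 × 36300 / (1.7 × 0.9271 × 1.09) = 175.4 kPa

q ≈ 175 kPa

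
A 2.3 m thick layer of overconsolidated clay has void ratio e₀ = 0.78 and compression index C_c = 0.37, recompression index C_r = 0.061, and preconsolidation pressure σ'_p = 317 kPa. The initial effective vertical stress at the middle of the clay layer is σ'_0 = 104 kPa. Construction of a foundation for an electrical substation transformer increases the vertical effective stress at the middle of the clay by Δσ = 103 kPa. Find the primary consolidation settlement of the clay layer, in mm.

Final effective stress: σ'_f = 104 + 103 = 207 kPa.
σ'_f = 207 ≤ σ'_p = 317 kPa, so the clay remains overconsolidated and only the recompression index applies:
S_c = C_r·H/(1+e₀)·log₁₀(σ'_f/σ'_0) = 0.061×2.3/1.78×log₁₀(207/104)
    = 0.078818 × 0.29894 = 0.02356 m

S_c ≈ 23.6 mm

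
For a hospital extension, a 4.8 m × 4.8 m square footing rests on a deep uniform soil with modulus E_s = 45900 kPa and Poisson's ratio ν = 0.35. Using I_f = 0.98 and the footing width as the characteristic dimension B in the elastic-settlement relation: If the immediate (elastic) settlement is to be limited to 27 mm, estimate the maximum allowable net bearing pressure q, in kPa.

S_e = q·B·(1−ν²)/E_s · I_f  ⇒  q = S_e·E_s / (B·(1−ν²)·I_f).
q = 0.027 × 45900 / (4.8 × 0.8775 × 0.98) = 300.2 kPa

q ≈ 300 kPa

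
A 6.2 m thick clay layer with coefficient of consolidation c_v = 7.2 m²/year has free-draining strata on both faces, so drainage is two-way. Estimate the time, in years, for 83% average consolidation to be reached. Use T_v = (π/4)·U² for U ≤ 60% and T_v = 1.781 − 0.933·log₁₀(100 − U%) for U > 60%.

t ≈ 0.845 years

Drainage path length: H_d = H/2 = 3.1 m (double drainage).
U > 60%: T_v = 1.781 − 0.933·log₁₀(100 − 83) = 0.63299.
t = T_v·H_d²/c_v = 0.63299×3.1²/7.2 = 0.8449 years.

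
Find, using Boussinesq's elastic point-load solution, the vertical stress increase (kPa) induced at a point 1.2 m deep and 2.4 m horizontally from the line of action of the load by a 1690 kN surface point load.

Δσ_z ≈ 10 kPa

Boussinesq vertical stress below a point load on an elastic half-space:
Δσ_z = 3P/(2πz²) · [1 + (r/z)²]^(−5/2)
r/z = 2.4/1.2 = 2; [1+(r/z)²]^(−5/2) = 0.017889.
Δσ_z = 3×1690/(2π×1.2²) × 0.017889 = 560.36 × 0.017889 = 10.02 kPa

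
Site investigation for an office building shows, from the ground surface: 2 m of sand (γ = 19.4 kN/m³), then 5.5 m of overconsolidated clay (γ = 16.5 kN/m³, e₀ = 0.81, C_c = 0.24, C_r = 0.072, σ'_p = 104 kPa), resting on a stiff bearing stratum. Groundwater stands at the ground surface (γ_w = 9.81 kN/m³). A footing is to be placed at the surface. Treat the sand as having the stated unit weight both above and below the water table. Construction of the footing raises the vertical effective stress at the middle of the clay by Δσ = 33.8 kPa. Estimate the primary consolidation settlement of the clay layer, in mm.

Mid-depth of clay below the ground surface: z = 2 + 5.5/2 = 4.75 m.
Total vertical stress at mid-clay: σ_v = 19.4×2 + 16.5×2.75 = 84.175 kPa.
Pore pressure: u = 9.81×(4.75 − 0) = 46.598 kPa.
Initial effective stress: σ'_0 = σ_v − u = 84.175 − 46.598 = 37.577 kPa.
Final effective stress: σ'_f = 37.577 + 33.8 = 71.377 kPa.
σ'_f = 71.377 ≤ σ'_p = 104 kPa, so the clay remains overconsolidated and only the recompression index applies:
S_c = C_r·H/(1+e₀)·log₁₀(σ'_f/σ'_0) = 0.072×5.5/1.81×log₁₀(71.377/37.577)
    = 0.21879 × 0.27864 = 0.06096 m

S_c ≈ 61 mm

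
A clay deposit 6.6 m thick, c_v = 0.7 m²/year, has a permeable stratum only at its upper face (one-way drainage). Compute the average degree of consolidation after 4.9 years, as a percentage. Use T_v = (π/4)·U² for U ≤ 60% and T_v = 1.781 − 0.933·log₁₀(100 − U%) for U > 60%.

U ≈ 31.7 %

Drainage path length: H_d = H = 6.6 m (single drainage).
T_v = c_v·t/H_d² = 0.7×4.9/6.6² = 0.078742.
T_v = 0.078742 corresponds to the U ≤ 60% branch:
U = √(4T_v/π) = 0.3166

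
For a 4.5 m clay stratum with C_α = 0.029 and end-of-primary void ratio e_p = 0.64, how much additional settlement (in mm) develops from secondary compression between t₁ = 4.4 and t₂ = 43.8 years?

S_s ≈ 79.4 mm

Secondary compression: S_s = C_α·H/(1+e_p)·log₁₀(t₂/t₁)
S_s = 0.029×4.5/(1+0.64)×log₁₀(43.8/4.4)
    = 0.07957 × 0.998 = 0.07942 m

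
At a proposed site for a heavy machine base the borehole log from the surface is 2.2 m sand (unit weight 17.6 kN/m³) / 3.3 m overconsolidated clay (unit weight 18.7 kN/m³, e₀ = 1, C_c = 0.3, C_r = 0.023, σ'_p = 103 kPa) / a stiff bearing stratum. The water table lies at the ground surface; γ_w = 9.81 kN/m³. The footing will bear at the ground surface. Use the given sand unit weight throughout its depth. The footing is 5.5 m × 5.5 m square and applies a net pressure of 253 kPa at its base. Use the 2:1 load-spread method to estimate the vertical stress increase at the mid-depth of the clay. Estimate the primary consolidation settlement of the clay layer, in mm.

S_c ≈ 51 mm

Mid-depth of clay below the ground surface: z = 2.2 + 3.3/2 = 3.85 m.
Total vertical stress at mid-clay: σ_v = 17.6×2.2 + 18.7×1.65 = 69.575 kPa.
Pore pressure: u = 9.81×(3.85 − 0) = 37.769 kPa.
Initial effective stress: σ'_0 = σ_v − u = 69.575 − 37.769 = 31.806 kPa.
Stress increase at mid-clay by the 2:1 spreading method:
Δσ = qBL/((B+z)(L+z)) = 253×5.5×5.5/((5.5+3.85)(5.5+3.85)) = 87.543 kPa
Final effective stress: σ'_f = 31.806 + 87.543 = 119.35 kPa.
σ'_f = 119.35 > σ'_p = 103 kPa, so the stress path crosses the preconsolidation pressure — recompression up to σ'_p, then virgin compression beyond:
S_c = H/(1+e₀)·[C_r·log₁₀(σ'_p/σ'_0) + C_c·log₁₀(σ'_f/σ'_p)]
    = 3.3/2 × [0.023×log₁₀(103/31.806) + 0.3×log₁₀(119.35/103)]
    = 1.65 × [0.011738 + 0.019196] = 0.05104 m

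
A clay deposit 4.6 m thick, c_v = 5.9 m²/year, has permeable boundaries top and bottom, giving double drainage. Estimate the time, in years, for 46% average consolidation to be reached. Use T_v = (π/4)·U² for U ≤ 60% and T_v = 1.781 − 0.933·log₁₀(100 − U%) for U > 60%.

t ≈ 0.149 years

Drainage path length: H_d = H/2 = 2.3 m (double drainage).
U ≤ 60%: T_v = (π/4)·U² = (π/4)×0.46² = 0.16619.
t = T_v·H_d²/c_v = 0.16619×2.3²/5.9 = 0.149 years.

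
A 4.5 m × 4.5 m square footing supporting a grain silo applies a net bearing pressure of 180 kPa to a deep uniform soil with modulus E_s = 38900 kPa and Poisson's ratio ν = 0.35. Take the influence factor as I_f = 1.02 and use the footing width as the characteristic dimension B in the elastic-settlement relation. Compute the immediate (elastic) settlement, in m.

S_e ≈ 0.0186 m

Immediate (elastic) settlement: S_e = q·B·(1−ν²)/E_s · I_f.
S_e = 180 × 4.5 × (1 − 0.35²) / 38900 × 1.02
    = 180 × 4.5 × 0.8775 / 38900 × 1.02
    = 0.01864 m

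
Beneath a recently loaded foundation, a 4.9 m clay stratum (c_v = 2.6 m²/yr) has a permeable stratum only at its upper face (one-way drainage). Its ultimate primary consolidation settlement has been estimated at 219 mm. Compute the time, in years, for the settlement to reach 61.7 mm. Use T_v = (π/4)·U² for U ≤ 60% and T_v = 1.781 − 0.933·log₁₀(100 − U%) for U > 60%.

t ≈ 0.576 years

Drainage path length: H_d = H = 4.9 m (single drainage).
U = S(t)/S_ult = 61.7/219 = 0.2817.
U ≤ 60%: T_v = (π/4)·U² = (π/4)×0.28174² = 0.062341.
t = T_v·H_d²/c_v = 0.062341×4.9²/2.6 = 0.5757 years.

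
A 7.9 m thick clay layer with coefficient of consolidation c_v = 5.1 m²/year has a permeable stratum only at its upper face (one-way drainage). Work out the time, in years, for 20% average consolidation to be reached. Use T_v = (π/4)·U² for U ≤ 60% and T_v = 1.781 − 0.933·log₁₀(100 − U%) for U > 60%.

t ≈ 0.384 years

Drainage path length: H_d = H = 7.9 m (single drainage).
U ≤ 60%: T_v = (π/4)·U² = (π/4)×0.2² = 0.031416.
t = T_v·H_d²/c_v = 0.031416×7.9²/5.1 = 0.3844 years.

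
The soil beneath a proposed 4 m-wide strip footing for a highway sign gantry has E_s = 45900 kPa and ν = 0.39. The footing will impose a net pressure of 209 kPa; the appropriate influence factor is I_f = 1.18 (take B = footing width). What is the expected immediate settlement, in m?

S_e ≈ 0.0182 m

Immediate (elastic) settlement: S_e = q·B·(1−ν²)/E_s · I_f.
S_e = 209 × 4 × (1 − 0.39²) / 45900 × 1.18
    = 209 × 4 × 0.8479 / 45900 × 1.18
    = 0.01822 m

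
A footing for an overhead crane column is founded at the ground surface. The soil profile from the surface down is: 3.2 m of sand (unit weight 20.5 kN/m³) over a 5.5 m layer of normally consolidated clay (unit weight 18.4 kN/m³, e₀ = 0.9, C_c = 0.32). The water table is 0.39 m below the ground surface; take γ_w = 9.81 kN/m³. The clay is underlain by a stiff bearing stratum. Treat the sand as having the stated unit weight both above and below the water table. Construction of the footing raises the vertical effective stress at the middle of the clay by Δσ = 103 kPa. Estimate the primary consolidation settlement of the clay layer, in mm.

Mid-depth of clay below the ground surface: z = 3.2 + 5.5/2 = 5.95 m.
Total vertical stress at mid-clay: σ_v = 20.5×3.2 + 18.4×2.75 = 116.2 kPa.
Pore pressure: u = 9.81×(5.95 − 0.39) = 54.544 kPa.
Initial effective stress: σ'_0 = σ_v − u = 116.2 − 54.544 = 61.656 kPa.
Final effective stress: σ'_f = σ'_0 + Δσ = 61.656 + 103 = 164.66 kPa.
Normally consolidated clay, so the full stress increment lies on the virgin compression line:
S_c = C_c·H/(1+e₀)·log₁₀(σ'_f/σ'_0) = 0.32×5.5/(1+0.9)×log₁₀(164.66/61.656)
    = 0.92632 × 0.42661 = 0.3952 m

S_c ≈ 395 mm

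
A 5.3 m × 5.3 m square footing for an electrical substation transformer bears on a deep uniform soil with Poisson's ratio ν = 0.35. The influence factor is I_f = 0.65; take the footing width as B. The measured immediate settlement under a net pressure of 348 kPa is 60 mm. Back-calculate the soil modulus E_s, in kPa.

S_e = q·B·(1−ν²)/E_s · I_f  ⇒  E_s = q·B·(1−ν²)·I_f / S_e.
E_s = 348 × 5.3 × 0.8775 × 0.65 / 0.06 = 17530 kPa

E_s ≈ 17500 kPa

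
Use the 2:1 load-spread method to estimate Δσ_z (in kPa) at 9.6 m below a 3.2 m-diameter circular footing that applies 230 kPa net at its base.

By the 2:1 method the load spreads at 1 horizontal : 2 vertical, so at depth z the loaded area has grown by z in each plan dimension:
Δσ ≈ qD²/(D+z)² = 230×3.2²/(3.2+9.6)² = 14.375 kPa

Δσ_z ≈ 14.4 kPa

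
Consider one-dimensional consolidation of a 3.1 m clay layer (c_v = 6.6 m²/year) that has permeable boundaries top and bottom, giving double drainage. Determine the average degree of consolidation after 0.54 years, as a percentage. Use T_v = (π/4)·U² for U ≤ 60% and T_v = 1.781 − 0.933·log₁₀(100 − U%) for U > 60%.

Drainage path length: H_d = H/2 = 1.55 m (double drainage).
T_v = c_v·t/H_d² = 6.6×0.54/1.55² = 1.4835.
T_v = 1.4835 corresponds to the U > 60% branch:
U = 1 − 10^((1.781 − T_v)/0.933)/100 = 0.9792

U ≈ 97.9 %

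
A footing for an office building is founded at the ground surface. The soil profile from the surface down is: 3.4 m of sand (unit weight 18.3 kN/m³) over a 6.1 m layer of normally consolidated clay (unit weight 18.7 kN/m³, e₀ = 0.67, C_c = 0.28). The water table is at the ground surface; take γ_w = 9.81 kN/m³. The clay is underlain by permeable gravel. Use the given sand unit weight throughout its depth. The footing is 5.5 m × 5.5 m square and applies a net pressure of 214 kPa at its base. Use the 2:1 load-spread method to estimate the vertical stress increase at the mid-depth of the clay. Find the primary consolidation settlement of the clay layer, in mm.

S_c ≈ 264 mm

Mid-depth of clay below the ground surface: z = 3.4 + 6.1/2 = 6.45 m.
Total vertical stress at mid-clay: σ_v = 18.3×3.4 + 18.7×3.05 = 119.25 kPa.
Pore pressure: u = 9.81×(6.45 − 0) = 63.275 kPa.
Initial effective stress: σ'_0 = σ_v − u = 119.25 − 63.275 = 55.975 kPa.
Stress increase at mid-clay by the 2:1 spreading method:
Δσ = qBL/((B+z)(L+z)) = 214×5.5×5.5/((5.5+6.45)(5.5+6.45)) = 45.332 kPa
Final effective stress: σ'_f = σ'_0 + Δσ = 55.975 + 45.332 = 101.31 kPa.
Normally consolidated clay, so the full stress increment lies on the virgin compression line:
S_c = C_c·H/(1+e₀)·log₁₀(σ'_f/σ'_0) = 0.28×6.1/(1+0.67)×log₁₀(101.31/55.975)
    = 1.0228 × 0.25766 = 0.2635 m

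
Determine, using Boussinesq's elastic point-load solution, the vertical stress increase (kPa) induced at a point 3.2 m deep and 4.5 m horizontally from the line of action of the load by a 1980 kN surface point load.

Boussinesq vertical stress below a point load on an elastic half-space:
Δσ_z = 3P/(2πz²) · [1 + (r/z)²]^(−5/2)
r/z = 4.5/3.2 = 1.4062; [1+(r/z)²]^(−5/2) = 0.065367.
Δσ_z = 3×1980/(2π×3.2²) × 0.065367 = 92.322 × 0.065367 = 6.035 kPa

Δσ_z ≈ 6.03 kPa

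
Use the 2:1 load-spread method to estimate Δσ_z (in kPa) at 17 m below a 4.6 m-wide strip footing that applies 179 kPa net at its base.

Δσ_z ≈ 38.1 kPa

By the 2:1 method the load spreads at 1 horizontal : 2 vertical, so at depth z the loaded area has grown by z in each plan dimension:
Δσ = qB/(B+z) = 179×4.6/(4.6+17) = 38.12 kPa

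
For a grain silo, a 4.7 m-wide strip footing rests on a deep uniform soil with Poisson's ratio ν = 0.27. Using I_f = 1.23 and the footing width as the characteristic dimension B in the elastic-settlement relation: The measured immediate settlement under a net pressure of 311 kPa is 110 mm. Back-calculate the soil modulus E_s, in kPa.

E_s ≈ 15200 kPa

S_e = q·B·(1−ν²)/E_s · I_f  ⇒  E_s = q·B·(1−ν²)·I_f / S_e.
E_s = 311 × 4.7 × 0.9271 × 1.23 / 0.11 = 15150 kPa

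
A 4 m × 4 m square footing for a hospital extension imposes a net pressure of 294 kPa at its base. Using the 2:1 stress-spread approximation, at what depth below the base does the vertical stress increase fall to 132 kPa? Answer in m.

2:1 spreading — at depth z the loaded area has grown by z in each plan dimension:
qB²/(B+z)² = Δσ_z ⇒ z = B(√(q/Δσ_z) − 1) = 4×(√(294/132) − 1) = 1.97 m

z ≈ 1.97 m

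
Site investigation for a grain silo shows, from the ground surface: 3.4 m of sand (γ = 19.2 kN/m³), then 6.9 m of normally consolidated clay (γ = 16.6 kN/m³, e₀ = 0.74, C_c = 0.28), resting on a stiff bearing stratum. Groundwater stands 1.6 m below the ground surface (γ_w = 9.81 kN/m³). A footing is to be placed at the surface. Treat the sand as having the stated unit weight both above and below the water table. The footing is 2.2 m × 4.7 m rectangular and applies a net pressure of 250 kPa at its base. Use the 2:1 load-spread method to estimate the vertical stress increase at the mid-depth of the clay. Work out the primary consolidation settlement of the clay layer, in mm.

Mid-depth of clay below the ground surface: z = 3.4 + 6.9/2 = 6.85 m.
Total vertical stress at mid-clay: σ_v = 19.2×3.4 + 16.6×3.45 = 122.55 kPa.
Pore pressure: u = 9.81×(6.85 − 1.6) = 51.503 kPa.
Initial effective stress: σ'_0 = σ_v − u = 122.55 − 51.503 = 71.047 kPa.
Stress increase at mid-clay by the 2:1 spreading method:
Δσ = qBL/((B+z)(L+z)) = 250×2.2×4.7/((2.2+6.85)(4.7+6.85)) = 24.73 kPa
Final effective stress: σ'_f = σ'_0 + Δσ = 71.047 + 24.73 = 95.777 kPa.
Normally consolidated clay, so the full stress increment lies on the virgin compression line:
S_c = C_c·H/(1+e₀)·log₁₀(σ'_f/σ'_0) = 0.28×6.9/(1+0.74)×log₁₀(95.777/71.047)
    = 1.1103 × 0.12972 = 0.144 m

S_c ≈ 144 mm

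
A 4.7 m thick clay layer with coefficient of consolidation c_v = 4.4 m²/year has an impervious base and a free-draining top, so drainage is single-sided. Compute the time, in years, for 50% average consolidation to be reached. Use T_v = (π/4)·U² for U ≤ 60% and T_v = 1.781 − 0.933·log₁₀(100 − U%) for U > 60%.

t ≈ 0.986 years

Drainage path length: H_d = H = 4.7 m (single drainage).
U ≤ 60%: T_v = (π/4)·U² = (π/4)×0.5² = 0.19635.
t = T_v·H_d²/c_v = 0.19635×4.7²/4.4 = 0.9858 years.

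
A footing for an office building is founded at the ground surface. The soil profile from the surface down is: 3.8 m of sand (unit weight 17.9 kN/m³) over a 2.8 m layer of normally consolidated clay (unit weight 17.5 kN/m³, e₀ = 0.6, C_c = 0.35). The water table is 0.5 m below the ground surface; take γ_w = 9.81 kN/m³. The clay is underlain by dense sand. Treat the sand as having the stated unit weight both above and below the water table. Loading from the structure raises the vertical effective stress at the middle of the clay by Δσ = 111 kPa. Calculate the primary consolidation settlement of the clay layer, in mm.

Mid-depth of clay below the ground surface: z = 3.8 + 2.8/2 = 5.2 m.
Total vertical stress at mid-clay: σ_v = 17.9×3.8 + 17.5×1.4 = 92.52 kPa.
Pore pressure: u = 9.81×(5.2 − 0.5) = 46.107 kPa.
Initial effective stress: σ'_0 = σ_v − u = 92.52 − 46.107 = 46.413 kPa.
Final effective stress: σ'_f = σ'_0 + Δσ = 46.413 + 111 = 157.41 kPa.
Normally consolidated clay, so the full stress increment lies on the virgin compression line:
S_c = C_c·H/(1+e₀)·log₁₀(σ'_f/σ'_0) = 0.35×2.8/(1+0.6)×log₁₀(157.41/46.413)
    = 0.6125 × 0.53039 = 0.3249 m

S_c ≈ 325 mm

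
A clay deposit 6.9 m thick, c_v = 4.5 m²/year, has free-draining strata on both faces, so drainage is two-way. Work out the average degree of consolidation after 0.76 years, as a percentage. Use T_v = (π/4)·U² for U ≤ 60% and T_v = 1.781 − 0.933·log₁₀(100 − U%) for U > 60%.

U ≈ 60.1 %

Drainage path length: H_d = H/2 = 3.45 m (double drainage).
T_v = c_v·t/H_d² = 4.5×0.76/3.45² = 0.28733.
T_v = 0.28733 corresponds to the U > 60% branch:
U = 1 − 10^((1.781 − T_v)/0.933)/100 = 0.601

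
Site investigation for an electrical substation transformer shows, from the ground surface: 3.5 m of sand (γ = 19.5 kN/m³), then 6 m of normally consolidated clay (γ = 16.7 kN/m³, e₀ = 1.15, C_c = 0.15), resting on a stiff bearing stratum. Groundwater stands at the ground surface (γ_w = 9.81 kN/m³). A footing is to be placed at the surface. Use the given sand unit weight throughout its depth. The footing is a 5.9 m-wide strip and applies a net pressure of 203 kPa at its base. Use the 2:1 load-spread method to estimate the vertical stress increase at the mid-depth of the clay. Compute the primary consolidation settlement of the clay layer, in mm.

Mid-depth of clay below the ground surface: z = 3.5 + 6/2 = 6.5 m.
Total vertical stress at mid-clay: σ_v = 19.5×3.5 + 16.7×3 = 118.35 kPa.
Pore pressure: u = 9.81×(6.5 − 0) = 63.765 kPa.
Initial effective stress: σ'_0 = σ_v − u = 118.35 − 63.765 = 54.585 kPa.
Stress increase at mid-clay by the 2:1 spreading method:
Δσ = qB/(B+z) = 203×5.9/(5.9+6.5) = 96.589 kPa
Final effective stress: σ'_f = σ'_0 + Δσ = 54.585 + 96.589 = 151.17 kPa.
Normally consolidated clay, so the full stress increment lies on the virgin compression line:
S_c = C_c·H/(1+e₀)·log₁₀(σ'_f/σ'_0) = 0.15×6/(1+1.15)×log₁₀(151.17/54.585)
    = 0.4186 × 0.44239 = 0.1852 m

S_c ≈ 185 mm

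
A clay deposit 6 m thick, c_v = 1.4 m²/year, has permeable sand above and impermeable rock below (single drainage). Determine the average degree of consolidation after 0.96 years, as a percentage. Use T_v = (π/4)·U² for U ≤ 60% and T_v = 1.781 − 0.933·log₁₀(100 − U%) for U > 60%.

U ≈ 21.8 %

Drainage path length: H_d = H = 6 m (single drainage).
T_v = c_v·t/H_d² = 1.4×0.96/6² = 0.037333.
T_v = 0.037333 corresponds to the U ≤ 60% branch:
U = √(4T_v/π) = 0.218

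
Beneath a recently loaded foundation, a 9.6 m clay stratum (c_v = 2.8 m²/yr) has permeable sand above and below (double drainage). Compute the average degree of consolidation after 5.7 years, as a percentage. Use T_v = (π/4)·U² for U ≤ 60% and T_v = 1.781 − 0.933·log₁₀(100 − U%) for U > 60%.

U ≈ 85.3 %

Drainage path length: H_d = H/2 = 4.8 m (double drainage).
T_v = c_v·t/H_d² = 2.8×5.7/4.8² = 0.69271.
T_v = 0.69271 corresponds to the U > 60% branch:
U = 1 − 10^((1.781 − T_v)/0.933)/100 = 0.8533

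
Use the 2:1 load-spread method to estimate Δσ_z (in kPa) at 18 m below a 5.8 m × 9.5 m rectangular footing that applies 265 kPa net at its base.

By the 2:1 method the load spreads at 1 horizontal : 2 vertical, so at depth z the loaded area has grown by z in each plan dimension:
Δσ = qBL/((B+z)(L+z)) = 265×5.8×9.5/((5.8+18)(9.5+18)) = 22.309 kPa

Δσ_z ≈ 22.3 kPa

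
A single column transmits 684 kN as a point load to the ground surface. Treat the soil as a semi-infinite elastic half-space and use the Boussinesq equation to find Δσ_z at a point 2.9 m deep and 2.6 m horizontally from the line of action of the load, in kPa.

Boussinesq vertical stress below a point load on an elastic half-space:
Δσ_z = 3P/(2πz²) · [1 + (r/z)²]^(−5/2)
r/z = 2.6/2.9 = 0.89655; [1+(r/z)²]^(−5/2) = 0.22884.
Δσ_z = 3×684/(2π×2.9²) × 0.22884 = 38.833 × 0.22884 = 8.887 kPa

Δσ_z ≈ 8.89 kPa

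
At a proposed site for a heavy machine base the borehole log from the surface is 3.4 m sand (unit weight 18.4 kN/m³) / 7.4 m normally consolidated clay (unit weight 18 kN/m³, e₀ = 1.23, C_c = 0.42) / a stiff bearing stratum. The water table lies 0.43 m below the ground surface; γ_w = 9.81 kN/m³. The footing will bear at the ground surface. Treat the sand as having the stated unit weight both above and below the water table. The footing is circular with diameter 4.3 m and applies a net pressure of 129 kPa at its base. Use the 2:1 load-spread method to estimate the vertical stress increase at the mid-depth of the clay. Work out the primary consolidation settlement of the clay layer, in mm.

S_c ≈ 153 mm

Mid-depth of clay below the ground surface: z = 3.4 + 7.4/2 = 7.1 m.
Total vertical stress at mid-clay: σ_v = 18.4×3.4 + 18×3.7 = 129.16 kPa.
Pore pressure: u = 9.81×(7.1 − 0.43) = 65.433 kPa.
Initial effective stress: σ'_0 = σ_v − u = 129.16 − 65.433 = 63.727 kPa.
Stress increase at mid-clay by the 2:1 spreading method:
Δσ ≈ qD²/(D+z)² = 129×4.3²/(4.3+7.1)² = 18.353 kPa
Final effective stress: σ'_f = σ'_0 + Δσ = 63.727 + 18.353 = 82.08 kPa.
Normally consolidated clay, so the full stress increment lies on the virgin compression line:
S_c = C_c·H/(1+e₀)·log₁₀(σ'_f/σ'_0) = 0.42×7.4/(1+1.23)×log₁₀(82.08/63.727)
    = 1.3937 × 0.10991 = 0.1532 m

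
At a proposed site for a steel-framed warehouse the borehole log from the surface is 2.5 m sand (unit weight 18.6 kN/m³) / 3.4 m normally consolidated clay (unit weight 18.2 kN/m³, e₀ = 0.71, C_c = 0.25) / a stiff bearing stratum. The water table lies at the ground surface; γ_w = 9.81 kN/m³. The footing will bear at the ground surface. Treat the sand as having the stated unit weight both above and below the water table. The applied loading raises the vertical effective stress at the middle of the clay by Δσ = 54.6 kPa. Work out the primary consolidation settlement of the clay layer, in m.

S_c ≈ 0.198 m

Mid-depth of clay below the ground surface: z = 2.5 + 3.4/2 = 4.2 m.
Total vertical stress at mid-clay: σ_v = 18.6×2.5 + 18.2×1.7 = 77.44 kPa.
Pore pressure: u = 9.81×(4.2 − 0) = 41.202 kPa.
Initial effective stress: σ'_0 = σ_v − u = 77.44 − 41.202 = 36.238 kPa.
Final effective stress: σ'_f = σ'_0 + Δσ = 36.238 + 54.6 = 90.838 kPa.
Normally consolidated clay, so the full stress increment lies on the virgin compression line:
S_c = C_c·H/(1+e₀)·log₁₀(σ'_f/σ'_0) = 0.25×3.4/(1+0.71)×log₁₀(90.838/36.238)
    = 0.49708 × 0.3991 = 0.1984 m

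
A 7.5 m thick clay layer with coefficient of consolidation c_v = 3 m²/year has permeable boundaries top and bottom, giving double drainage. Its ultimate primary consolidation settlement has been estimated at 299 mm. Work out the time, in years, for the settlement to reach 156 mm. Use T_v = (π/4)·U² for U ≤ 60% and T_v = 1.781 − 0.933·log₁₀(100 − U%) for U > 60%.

Drainage path length: H_d = H/2 = 3.75 m (double drainage).
U = S(t)/S_ult = 156/299 = 0.5217.
U ≤ 60%: T_v = (π/4)·U² = (π/4)×0.52174² = 0.21379.
t = T_v·H_d²/c_v = 0.21379×3.75²/3 = 1.002 years.

t ≈ 1 years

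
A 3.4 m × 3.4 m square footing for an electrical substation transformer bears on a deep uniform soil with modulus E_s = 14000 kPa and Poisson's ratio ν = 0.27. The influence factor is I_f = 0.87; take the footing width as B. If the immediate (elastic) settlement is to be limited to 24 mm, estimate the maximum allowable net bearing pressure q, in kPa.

q ≈ 123 kPa

S_e = q·B·(1−ν²)/E_s · I_f  ⇒  q = S_e·E_s / (B·(1−ν²)·I_f).
q = 0.024 × 14000 / (3.4 × 0.9271 × 0.87) = 122.5 kPa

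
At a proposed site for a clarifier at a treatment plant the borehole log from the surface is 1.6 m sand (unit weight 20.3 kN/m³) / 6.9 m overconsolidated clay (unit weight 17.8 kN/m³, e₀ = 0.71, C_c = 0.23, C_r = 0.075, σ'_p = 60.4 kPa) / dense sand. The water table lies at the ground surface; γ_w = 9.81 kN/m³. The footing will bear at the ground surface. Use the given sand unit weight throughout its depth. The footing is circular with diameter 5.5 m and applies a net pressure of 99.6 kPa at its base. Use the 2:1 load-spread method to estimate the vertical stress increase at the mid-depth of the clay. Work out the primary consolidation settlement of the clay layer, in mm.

S_c ≈ 108 mm

Mid-depth of clay below the ground surface: z = 1.6 + 6.9/2 = 5.05 m.
Total vertical stress at mid-clay: σ_v = 20.3×1.6 + 17.8×3.45 = 93.89 kPa.
Pore pressure: u = 9.81×(5.05 − 0) = 49.541 kPa.
Initial effective stress: σ'_0 = σ_v − u = 93.89 − 49.541 = 44.349 kPa.
Stress increase at mid-clay by the 2:1 spreading method:
Δσ ≈ qD²/(D+z)² = 99.6×5.5²/(5.5+5.05)² = 27.069 kPa
Final effective stress: σ'_f = 44.349 + 27.069 = 71.418 kPa.
σ'_f = 71.418 > σ'_p = 60.4 kPa, so the stress path crosses the preconsolidation pressure — recompression up to σ'_p, then virgin compression beyond:
S_c = H/(1+e₀)·[C_r·log₁₀(σ'_p/σ'_0) + C_c·log₁₀(σ'_f/σ'_p)]
    = 6.9/1.71 × [0.075×log₁₀(60.4/44.349) + 0.23×log₁₀(71.418/60.4)]
    = 4.0351 × [0.010061 + 0.016737] = 0.1081 m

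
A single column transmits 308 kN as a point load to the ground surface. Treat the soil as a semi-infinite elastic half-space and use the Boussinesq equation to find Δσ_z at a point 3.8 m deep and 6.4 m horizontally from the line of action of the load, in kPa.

Boussinesq vertical stress below a point load on an elastic half-space:
Δσ_z = 3P/(2πz²) · [1 + (r/z)²]^(−5/2)
r/z = 6.4/3.8 = 1.6842; [1+(r/z)²]^(−5/2) = 0.034685.
Δσ_z = 3×308/(2π×3.8²) × 0.034685 = 10.184 × 0.034685 = 0.3532 kPa

Δσ_z ≈ 0.353 kPa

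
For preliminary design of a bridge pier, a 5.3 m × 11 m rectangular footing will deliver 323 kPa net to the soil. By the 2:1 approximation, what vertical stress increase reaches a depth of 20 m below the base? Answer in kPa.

Δσ_z ≈ 24 kPa

By the 2:1 method the load spreads at 1 horizontal : 2 vertical, so at depth z the loaded area has grown by z in each plan dimension:
Δσ = qBL/((B+z)(L+z)) = 323×5.3×11/((5.3+20)(11+20)) = 24.01 kPa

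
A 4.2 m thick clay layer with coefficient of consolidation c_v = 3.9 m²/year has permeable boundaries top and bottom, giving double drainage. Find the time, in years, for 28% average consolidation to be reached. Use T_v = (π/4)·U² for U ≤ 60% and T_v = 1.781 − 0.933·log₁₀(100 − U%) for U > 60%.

t ≈ 0.0696 years

Drainage path length: H_d = H/2 = 2.1 m (double drainage).
U ≤ 60%: T_v = (π/4)·U² = (π/4)×0.28² = 0.061575.
t = T_v·H_d²/c_v = 0.061575×2.1²/3.9 = 0.06963 years.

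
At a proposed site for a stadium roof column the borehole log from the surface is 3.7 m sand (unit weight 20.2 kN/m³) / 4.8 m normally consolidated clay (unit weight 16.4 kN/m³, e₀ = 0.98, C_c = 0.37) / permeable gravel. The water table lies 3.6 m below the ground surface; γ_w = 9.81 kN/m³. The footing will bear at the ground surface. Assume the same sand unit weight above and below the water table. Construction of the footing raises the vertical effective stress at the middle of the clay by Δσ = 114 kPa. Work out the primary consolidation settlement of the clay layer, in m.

Mid-depth of clay below the ground surface: z = 3.7 + 4.8/2 = 6.1 m.
Total vertical stress at mid-clay: σ_v = 20.2×3.7 + 16.4×2.4 = 114.1 kPa.
Pore pressure: u = 9.81×(6.1 − 3.6) = 24.525 kPa.
Initial effective stress: σ'_0 = σ_v − u = 114.1 − 24.525 = 89.575 kPa.
Final effective stress: σ'_f = σ'_0 + Δσ = 89.575 + 114 = 203.57 kPa.
Normally consolidated clay, so the full stress increment lies on the virgin compression line:
S_c = C_c·H/(1+e₀)·log₁₀(σ'_f/σ'_0) = 0.37×4.8/(1+0.98)×log₁₀(203.57/89.575)
    = 0.89697 × 0.35653 = 0.3198 m

S_c ≈ 0.32 m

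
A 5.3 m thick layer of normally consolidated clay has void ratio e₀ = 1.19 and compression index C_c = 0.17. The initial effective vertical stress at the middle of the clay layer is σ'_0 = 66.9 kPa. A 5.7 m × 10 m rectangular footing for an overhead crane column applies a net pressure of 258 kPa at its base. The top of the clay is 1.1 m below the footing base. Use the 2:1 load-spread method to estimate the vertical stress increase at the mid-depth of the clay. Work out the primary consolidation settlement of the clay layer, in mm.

Mid-depth of clay below the footing base: z = 1.1 + 5.3/2 = 3.75 m.
Stress increase at mid-clay by the 2:1 spreading method:
Δσ = qBL/((B+z)(L+z)) = 258×5.7×10/((5.7+3.75)(10+3.75)) = 113.18 kPa
Final effective stress: σ'_f = σ'_0 + Δσ = 66.9 + 113.18 = 180.08 kPa.
Normally consolidated clay, so the full stress increment lies on the virgin compression line:
S_c = C_c·H/(1+e₀)·log₁₀(σ'_f/σ'_0) = 0.17×5.3/(1+1.19)×log₁₀(180.08/66.9)
    = 0.41142 × 0.43004 = 0.1769 m

S_c ≈ 177 mm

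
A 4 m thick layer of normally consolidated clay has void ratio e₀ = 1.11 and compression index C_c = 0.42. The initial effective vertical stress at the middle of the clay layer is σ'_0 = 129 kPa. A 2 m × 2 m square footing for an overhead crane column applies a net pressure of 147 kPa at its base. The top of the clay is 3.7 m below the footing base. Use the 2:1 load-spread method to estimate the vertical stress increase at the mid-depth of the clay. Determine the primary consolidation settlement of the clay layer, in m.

Mid-depth of clay below the footing base: z = 3.7 + 4/2 = 5.7 m.
Stress increase at mid-clay by the 2:1 spreading method:
Δσ = qBL/((B+z)(L+z)) = 147×2×2/((2+5.7)(2+5.7)) = 9.9174 kPa
Final effective stress: σ'_f = σ'_0 + Δσ = 129 + 9.9174 = 138.92 kPa.
Normally consolidated clay, so the full stress increment lies on the virgin compression line:
S_c = C_c·H/(1+e₀)·log₁₀(σ'_f/σ'_0) = 0.42×4/(1+1.11)×log₁₀(138.92/129)
    = 0.79621 × 0.032175 = 0.02562 m

S_c ≈ 0.0256 m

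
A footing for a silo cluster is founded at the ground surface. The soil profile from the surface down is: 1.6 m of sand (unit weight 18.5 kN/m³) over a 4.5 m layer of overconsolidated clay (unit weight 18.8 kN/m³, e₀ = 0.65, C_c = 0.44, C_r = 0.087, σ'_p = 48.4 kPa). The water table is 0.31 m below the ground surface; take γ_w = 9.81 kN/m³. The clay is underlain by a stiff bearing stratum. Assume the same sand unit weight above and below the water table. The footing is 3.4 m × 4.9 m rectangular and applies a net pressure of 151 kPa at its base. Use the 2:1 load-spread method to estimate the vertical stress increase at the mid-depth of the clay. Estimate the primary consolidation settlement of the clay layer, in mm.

Mid-depth of clay below the ground surface: z = 1.6 + 4.5/2 = 3.85 m.
Total vertical stress at mid-clay: σ_v = 18.5×1.6 + 18.8×2.25 = 71.9 kPa.
Pore pressure: u = 9.81×(3.85 − 0.31) = 34.727 kPa.
Initial effective stress: σ'_0 = σ_v − u = 71.9 − 34.727 = 37.173 kPa.
Stress increase at mid-clay by the 2:1 spreading method:
Δσ = qBL/((B+z)(L+z)) = 151×3.4×4.9/((3.4+3.85)(4.9+3.85)) = 39.656 kPa
Final effective stress: σ'_f = 37.173 + 39.656 = 76.829 kPa.
σ'_f = 76.829 > σ'_p = 48.4 kPa, so the stress path crosses the preconsolidation pressure — recompression up to σ'_p, then virgin compression beyond:
S_c = H/(1+e₀)·[C_r·log₁₀(σ'_p/σ'_0) + C_c·log₁₀(σ'_f/σ'_p)]
    = 4.5/1.65 × [0.087×log₁₀(48.4/37.173) + 0.44×log₁₀(76.829/48.4)]
    = 2.7273 × [0.0099717 + 0.088299] = 0.268 m

S_c ≈ 268 mm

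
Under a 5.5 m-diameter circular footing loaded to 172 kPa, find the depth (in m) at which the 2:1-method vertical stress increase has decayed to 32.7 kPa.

z ≈ 7.11 m

2:1 spreading — at depth z the loaded area has grown by z in each plan dimension:
qD²/(D+z)² = Δσ_z ⇒ z = D(√(q/Δσ_z) − 1) = 5.5×(√(172/32.7) − 1) = 7.114 m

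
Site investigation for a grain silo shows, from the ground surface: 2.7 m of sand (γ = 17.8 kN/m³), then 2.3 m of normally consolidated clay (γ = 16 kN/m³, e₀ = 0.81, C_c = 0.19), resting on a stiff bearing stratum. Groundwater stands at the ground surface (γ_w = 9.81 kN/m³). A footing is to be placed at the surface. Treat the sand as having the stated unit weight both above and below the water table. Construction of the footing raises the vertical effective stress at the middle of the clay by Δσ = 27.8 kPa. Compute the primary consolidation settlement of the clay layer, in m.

Mid-depth of clay below the ground surface: z = 2.7 + 2.3/2 = 3.85 m.
Total vertical stress at mid-clay: σ_v = 17.8×2.7 + 16×1.15 = 66.46 kPa.
Pore pressure: u = 9.81×(3.85 − 0) = 37.769 kPa.
Initial effective stress: σ'_0 = σ_v − u = 66.46 − 37.769 = 28.691 kPa.
Final effective stress: σ'_f = σ'_0 + Δσ = 28.691 + 27.8 = 56.491 kPa.
Normally consolidated clay, so the full stress increment lies on the virgin compression line:
S_c = C_c·H/(1+e₀)·log₁₀(σ'_f/σ'_0) = 0.19×2.3/(1+0.81)×log₁₀(56.491/28.691)
    = 0.24144 × 0.29423 = 0.07104 m

S_c ≈ 0.071 m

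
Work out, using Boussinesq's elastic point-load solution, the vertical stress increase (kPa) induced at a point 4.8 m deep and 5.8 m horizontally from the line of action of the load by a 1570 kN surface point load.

Boussinesq vertical stress below a point load on an elastic half-space:
Δσ_z = 3P/(2πz²) · [1 + (r/z)²]^(−5/2)
r/z = 5.8/4.8 = 1.2083; [1+(r/z)²]^(−5/2) = 0.10535.
Δσ_z = 3×1570/(2π×4.8²) × 0.10535 = 32.536 × 0.10535 = 3.428 kPa

Δσ_z ≈ 3.43 kPa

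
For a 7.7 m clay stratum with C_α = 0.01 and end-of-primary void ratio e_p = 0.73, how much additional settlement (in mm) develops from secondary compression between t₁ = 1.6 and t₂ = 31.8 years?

S_s ≈ 57.8 mm

Secondary compression: S_s = C_α·H/(1+e_p)·log₁₀(t₂/t₁)
S_s = 0.01×7.7/(1+0.73)×log₁₀(31.8/1.6)
    = 0.04451 × 1.298 = 0.05779 m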